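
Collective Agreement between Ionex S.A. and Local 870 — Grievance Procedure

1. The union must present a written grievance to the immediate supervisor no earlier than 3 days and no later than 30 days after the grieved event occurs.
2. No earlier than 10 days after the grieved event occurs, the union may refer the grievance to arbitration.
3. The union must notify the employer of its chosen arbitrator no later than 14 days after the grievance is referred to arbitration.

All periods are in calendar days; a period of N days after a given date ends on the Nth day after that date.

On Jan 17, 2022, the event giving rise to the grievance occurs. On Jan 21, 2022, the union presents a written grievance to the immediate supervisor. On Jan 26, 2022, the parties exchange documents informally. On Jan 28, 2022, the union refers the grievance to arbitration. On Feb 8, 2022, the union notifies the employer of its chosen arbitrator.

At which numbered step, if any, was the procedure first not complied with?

None — every step was satisfied

(1) the permitted window runs from Jan 17, 2022 + 3 = Jan 20, 2022 to Jan 17, 2022 + 30 = Feb 16, 2022; done Jan 21, 2022, which is between those dates.
(2) permitted from Jan 17, 2022 + 10 days = Jan 27, 2022 onward; done Jan 28, 2022, after the minimum wait.
(3) due by Jan 28, 2022 + 14 days = Feb 11, 2022; completed Feb 8, 2022, before the deadline.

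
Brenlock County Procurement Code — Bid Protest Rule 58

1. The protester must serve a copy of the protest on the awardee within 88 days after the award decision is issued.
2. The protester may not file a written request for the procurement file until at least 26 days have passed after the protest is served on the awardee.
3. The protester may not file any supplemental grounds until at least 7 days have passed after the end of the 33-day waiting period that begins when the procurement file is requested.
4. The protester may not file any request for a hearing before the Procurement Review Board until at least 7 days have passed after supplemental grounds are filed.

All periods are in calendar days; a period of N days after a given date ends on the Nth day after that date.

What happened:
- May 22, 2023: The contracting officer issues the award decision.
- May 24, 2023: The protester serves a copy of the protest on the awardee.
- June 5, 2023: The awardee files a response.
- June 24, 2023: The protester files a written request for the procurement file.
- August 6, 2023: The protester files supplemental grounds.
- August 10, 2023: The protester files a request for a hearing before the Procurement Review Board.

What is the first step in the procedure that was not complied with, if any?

Step 4

(1) due by May 22, 2023 + 88 days = August 18, 2023; May 24, 2023 is within that limit.
(2) permitted from May 24, 2023 + 26 days = June 19, 2023 onward; done June 24, 2023 — permitted.
(3) permitted from July 27, 2023 + 7 days = August 3, 2023 onward; August 6, 2023 is on or after that date.
(4) permitted from August 6, 2023 + 7 days = August 13, 2023 onward; acted on August 10, 2023, 3 days prematurely.
The procedure was therefore not followed at step 4.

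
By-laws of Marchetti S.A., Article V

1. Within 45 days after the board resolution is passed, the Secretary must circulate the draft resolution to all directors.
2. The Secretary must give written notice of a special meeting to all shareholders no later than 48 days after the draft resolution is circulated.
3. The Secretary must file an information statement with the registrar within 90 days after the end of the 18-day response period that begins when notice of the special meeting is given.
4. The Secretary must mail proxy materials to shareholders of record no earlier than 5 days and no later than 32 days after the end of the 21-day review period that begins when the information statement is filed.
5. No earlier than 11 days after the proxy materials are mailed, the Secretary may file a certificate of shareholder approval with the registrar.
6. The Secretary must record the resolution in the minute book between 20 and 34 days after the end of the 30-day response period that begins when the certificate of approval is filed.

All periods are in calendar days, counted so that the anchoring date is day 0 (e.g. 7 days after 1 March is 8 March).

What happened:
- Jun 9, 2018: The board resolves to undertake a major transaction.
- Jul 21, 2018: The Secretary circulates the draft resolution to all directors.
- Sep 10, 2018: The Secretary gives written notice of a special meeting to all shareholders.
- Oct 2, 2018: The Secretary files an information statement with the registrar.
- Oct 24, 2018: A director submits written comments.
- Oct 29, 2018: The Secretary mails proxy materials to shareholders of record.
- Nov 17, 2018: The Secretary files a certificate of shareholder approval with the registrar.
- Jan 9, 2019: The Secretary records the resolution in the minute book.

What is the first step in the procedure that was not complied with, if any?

Step 2

(1) due by Jun 9, 2018 + 45 days = Jul 24, 2018; completed Jul 21, 2018, before the deadline.
(2) due by Jul 21, 2018 + 48 days = Sep 7, 2018; done Sep 10, 2018 — 3 days late.
The analysis stops there.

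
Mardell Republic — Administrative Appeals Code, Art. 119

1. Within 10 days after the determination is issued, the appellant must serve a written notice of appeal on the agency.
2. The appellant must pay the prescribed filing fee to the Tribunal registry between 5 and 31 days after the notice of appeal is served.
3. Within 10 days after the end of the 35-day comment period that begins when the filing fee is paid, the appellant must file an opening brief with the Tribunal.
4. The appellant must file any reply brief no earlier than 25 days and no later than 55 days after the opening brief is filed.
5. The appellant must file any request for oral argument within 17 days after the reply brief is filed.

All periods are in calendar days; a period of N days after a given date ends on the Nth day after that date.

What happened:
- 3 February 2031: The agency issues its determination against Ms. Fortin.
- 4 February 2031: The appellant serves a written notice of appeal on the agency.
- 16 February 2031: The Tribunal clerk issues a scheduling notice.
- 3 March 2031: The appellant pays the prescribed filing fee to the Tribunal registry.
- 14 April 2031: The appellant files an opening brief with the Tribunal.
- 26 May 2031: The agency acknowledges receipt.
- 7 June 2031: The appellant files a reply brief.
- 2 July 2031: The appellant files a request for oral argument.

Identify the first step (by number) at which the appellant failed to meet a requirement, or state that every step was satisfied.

Step 5

(1) due by 3 February 2031 + 10 days = 13 February 2031; completed 4 February 2031, before the deadline.
(2) the permitted window runs from 4 February 2031 + 5 = 9 February 2031 to 4 February 2031 + 31 = 7 March 2031; done 3 March 2031, which is between those dates.
(3) due by 7 April 2031 + 10 days = 17 April 2031; completed 14 April 2031, before the deadline.
(4) the permitted window runs from 14 April 2031 + 25 = 9 May 2031 to 14 April 2031 + 55 = 8 June 2031; 7 June 2031 falls inside that range.
(5) due by 7 June 2031 + 17 days = 24 June 2031; not done until 2 July 2031, 8 days after the deadline.
That is the first point of non-compliance.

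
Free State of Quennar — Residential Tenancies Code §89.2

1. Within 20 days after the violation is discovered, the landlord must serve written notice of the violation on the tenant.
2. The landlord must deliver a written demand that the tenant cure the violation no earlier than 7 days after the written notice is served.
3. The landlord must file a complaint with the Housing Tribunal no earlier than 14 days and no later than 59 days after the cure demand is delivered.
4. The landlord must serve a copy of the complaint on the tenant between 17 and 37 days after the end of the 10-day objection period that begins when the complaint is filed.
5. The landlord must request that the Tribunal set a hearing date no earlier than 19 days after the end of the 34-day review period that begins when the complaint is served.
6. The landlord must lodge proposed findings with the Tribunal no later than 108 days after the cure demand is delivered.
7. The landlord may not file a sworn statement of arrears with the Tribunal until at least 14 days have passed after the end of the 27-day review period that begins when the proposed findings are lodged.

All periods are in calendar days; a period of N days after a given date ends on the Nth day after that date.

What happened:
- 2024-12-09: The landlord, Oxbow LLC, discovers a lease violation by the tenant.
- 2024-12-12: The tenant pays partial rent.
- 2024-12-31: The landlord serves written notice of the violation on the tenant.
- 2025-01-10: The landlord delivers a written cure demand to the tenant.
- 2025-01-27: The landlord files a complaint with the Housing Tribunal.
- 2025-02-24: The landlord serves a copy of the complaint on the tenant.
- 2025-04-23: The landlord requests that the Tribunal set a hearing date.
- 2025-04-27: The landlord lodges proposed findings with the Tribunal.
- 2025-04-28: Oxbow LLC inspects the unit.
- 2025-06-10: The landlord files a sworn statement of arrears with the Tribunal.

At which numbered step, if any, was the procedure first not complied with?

Step 1

Step 1 — counting 20 days from 2024-12-09 (when the violation is discovered) gives a deadline of 2024-12-29; not done until 2024-12-31, 2 days after the deadline.
The procedure was therefore not followed at step 1.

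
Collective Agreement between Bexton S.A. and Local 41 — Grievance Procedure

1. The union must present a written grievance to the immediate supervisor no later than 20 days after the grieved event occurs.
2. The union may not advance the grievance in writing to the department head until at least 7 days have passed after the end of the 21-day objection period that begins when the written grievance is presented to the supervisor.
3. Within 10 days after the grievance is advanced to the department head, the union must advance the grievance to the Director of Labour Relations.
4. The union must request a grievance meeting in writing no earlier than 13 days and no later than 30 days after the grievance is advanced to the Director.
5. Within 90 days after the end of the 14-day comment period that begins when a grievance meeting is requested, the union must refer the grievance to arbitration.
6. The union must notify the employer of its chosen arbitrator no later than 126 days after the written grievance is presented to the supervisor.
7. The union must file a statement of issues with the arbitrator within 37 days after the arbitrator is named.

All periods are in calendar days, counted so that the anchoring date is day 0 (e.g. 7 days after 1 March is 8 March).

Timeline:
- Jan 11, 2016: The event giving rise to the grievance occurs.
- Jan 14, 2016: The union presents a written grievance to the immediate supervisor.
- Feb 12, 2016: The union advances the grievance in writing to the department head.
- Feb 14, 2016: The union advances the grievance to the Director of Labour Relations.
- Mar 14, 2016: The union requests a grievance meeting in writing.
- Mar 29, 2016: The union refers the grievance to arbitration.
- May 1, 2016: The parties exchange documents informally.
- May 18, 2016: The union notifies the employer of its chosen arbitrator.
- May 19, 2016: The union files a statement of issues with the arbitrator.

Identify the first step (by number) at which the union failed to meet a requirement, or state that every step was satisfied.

Step 1 — counting 20 days from Jan 11, 2016 (when the grieved event occurs) gives a deadline of Jan 31, 2016; done Jan 14, 2016 — timely.
Step 2 — must wait 7 days from Feb 4, 2016 (end of the 21-day objection period, which began when the written grievance is presented to the supervisor on Jan 14, 2016), so not before Feb 11, 2016; Feb 12, 2016 is on or after that date.
Step 3 — counting 10 days from Feb 12, 2016 (when the grievance is advanced to the department head) gives a deadline of Feb 22, 2016; completed Feb 14, 2016, before the deadline.
Step 4 — 13 and 30 days from Feb 14, 2016 (when the grievance is advanced to the Director) are Feb 27, 2016 and Mar 15, 2016 respectively; Mar 14, 2016 falls inside that range.
Step 5 — counting 90 days from Mar 28, 2016 (end of the 14-day comment period, which began when a grievance meeting is requested on Mar 14, 2016) gives a deadline of Jun 26, 2016; Mar 29, 2016 is within that limit.
Step 6 — counting 126 days from Jan 14, 2016 (when the written grievance is presented to the supervisor) gives a deadline of May 19, 2016; May 18, 2016 is within that limit.
Step 7 — counting 37 days from May 18, 2016 (when the arbitrator is named) gives a deadline of Jun 24, 2016; done May 19, 2016 — timely.

None — every step was satisfied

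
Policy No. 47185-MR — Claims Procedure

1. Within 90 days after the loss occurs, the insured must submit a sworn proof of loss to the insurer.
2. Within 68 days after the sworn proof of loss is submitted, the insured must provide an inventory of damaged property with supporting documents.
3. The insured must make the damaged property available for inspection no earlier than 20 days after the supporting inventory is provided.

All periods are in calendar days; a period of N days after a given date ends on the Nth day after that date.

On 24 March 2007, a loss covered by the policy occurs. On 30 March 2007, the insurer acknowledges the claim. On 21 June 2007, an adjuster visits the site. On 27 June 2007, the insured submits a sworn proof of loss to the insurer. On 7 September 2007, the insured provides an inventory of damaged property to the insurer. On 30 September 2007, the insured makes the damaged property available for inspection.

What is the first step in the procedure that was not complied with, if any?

Step 1: 90 days after 24 March 2007 (when the loss occurs) is 22 June 2007; 27 June 2007 misses that deadline by 5 days.
That is the first point of non-compliance.

Step 1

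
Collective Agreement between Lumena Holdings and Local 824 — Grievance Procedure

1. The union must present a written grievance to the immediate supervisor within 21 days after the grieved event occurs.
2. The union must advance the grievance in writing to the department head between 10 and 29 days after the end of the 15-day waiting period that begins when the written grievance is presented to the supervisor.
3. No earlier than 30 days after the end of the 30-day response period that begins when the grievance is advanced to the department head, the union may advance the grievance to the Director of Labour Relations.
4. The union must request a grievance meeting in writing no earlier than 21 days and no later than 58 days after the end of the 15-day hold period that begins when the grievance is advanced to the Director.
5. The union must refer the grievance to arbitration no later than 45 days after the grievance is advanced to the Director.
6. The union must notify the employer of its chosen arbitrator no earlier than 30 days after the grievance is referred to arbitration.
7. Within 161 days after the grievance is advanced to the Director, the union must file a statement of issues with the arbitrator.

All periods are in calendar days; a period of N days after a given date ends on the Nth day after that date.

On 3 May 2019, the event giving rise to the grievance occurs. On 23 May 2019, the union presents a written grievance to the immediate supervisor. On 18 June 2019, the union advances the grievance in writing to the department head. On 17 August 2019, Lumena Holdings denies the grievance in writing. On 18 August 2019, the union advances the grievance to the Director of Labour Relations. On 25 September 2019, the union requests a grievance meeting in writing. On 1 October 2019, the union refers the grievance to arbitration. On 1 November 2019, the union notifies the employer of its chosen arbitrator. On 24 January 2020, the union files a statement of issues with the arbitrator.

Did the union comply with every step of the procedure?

(1) due by 3 May 2019 + 21 days = 24 May 2019; completed 23 May 2019, before the deadline.
(2) the permitted window runs from 7 June 2019 + 10 = 17 June 2019 to 7 June 2019 + 29 = 6 July 2019; 18 June 2019 falls inside that range.
(3) permitted from 18 July 2019 + 30 days = 17 August 2019 onward; done 18 August 2019, after the minimum wait.
(4) the permitted window runs from 2 September 2019 + 21 = 23 September 2019 to 2 September 2019 + 58 = 30 October 2019; done 25 September 2019 — within the window.
(5) due by 18 August 2019 + 45 days = 2 October 2019; 1 October 2019 is within that limit.
(6) permitted from 1 October 2019 + 30 days = 31 October 2019 onward; done 1 November 2019, after the minimum wait.
(7) due by 18 August 2019 + 161 days = 26 January 2020; completed 24 January 2020, before the deadline.

Yes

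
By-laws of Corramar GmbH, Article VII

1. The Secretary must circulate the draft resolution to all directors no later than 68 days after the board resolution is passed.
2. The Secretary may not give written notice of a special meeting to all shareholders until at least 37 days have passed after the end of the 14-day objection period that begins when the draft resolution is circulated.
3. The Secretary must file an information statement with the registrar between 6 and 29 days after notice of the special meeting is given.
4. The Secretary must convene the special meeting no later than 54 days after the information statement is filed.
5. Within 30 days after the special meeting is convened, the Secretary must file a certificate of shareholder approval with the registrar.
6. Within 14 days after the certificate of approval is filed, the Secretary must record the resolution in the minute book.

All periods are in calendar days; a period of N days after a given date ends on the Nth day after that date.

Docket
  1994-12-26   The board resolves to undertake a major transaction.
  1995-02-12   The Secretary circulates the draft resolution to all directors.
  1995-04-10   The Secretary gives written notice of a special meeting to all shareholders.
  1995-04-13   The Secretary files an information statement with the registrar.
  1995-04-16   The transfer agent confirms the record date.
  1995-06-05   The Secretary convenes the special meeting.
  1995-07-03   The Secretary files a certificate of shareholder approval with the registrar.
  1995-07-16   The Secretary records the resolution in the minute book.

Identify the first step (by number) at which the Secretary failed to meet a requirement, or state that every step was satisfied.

Step 3

Step 1 — counting 68 days from 1994-12-26 (when the board resolution is passed) gives a deadline of 1995-03-04; done 1995-02-12 — timely.
Step 2 — must wait 37 days from 1995-02-26 (end of the 14-day objection period, which began when the draft resolution is circulated on 1995-02-12), so not before 1995-04-04; done 1995-04-10, after the minimum wait.
Step 3 — 6 and 29 days from 1995-04-10 (when notice of the special meeting is given) are 1995-04-16 and 1995-05-09 respectively; 1995-04-13 is 3 days too early.
Later steps need not be reached.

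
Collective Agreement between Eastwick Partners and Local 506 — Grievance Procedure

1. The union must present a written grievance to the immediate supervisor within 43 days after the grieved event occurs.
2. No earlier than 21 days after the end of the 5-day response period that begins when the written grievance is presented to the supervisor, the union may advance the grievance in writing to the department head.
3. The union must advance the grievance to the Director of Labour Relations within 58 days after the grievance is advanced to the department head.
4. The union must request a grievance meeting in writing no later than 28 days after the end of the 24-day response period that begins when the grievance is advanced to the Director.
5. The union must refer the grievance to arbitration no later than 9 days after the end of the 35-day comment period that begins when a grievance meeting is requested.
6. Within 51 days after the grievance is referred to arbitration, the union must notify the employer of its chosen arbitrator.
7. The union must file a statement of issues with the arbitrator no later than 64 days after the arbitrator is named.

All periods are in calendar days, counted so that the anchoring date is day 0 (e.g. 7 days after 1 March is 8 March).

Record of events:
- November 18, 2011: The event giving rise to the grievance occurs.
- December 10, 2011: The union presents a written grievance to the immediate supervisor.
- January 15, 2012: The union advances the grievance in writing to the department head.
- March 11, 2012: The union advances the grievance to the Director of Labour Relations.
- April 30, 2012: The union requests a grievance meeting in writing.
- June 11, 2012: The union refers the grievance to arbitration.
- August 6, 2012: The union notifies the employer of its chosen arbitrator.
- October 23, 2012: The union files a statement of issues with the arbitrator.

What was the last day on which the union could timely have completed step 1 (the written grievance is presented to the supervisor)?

Step 1 runs from November 18, 2011, when the grieved event occurs. 43 days after November 18, 2011 is December 31, 2011.

December 31, 2011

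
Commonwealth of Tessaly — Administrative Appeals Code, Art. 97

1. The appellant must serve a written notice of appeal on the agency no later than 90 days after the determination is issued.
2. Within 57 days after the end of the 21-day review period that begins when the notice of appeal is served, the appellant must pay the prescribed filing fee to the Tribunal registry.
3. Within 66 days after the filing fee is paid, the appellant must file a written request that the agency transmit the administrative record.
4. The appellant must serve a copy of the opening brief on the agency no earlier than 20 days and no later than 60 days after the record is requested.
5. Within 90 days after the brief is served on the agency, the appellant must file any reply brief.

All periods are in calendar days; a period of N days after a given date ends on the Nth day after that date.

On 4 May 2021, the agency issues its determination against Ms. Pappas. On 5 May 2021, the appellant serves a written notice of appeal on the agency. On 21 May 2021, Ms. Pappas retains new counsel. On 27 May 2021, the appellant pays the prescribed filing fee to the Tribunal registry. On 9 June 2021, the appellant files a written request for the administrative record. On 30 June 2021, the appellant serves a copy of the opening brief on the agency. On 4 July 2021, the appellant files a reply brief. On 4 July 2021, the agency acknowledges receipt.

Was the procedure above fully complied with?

Yes

Step 1 — counting 90 days from 4 May 2021 (when the determination is issued) gives a deadline of 2 August 2021; done 5 May 2021 — timely.
Step 2 — counting 57 days from 26 May 2021 (end of the 21-day review period, which began when the notice of appeal is served on 5 May 2021) gives a deadline of 22 July 2021; done 27 May 2021 — timely.
Step 3 — counting 66 days from 27 May 2021 (when the filing fee is paid) gives a deadline of 1 August 2021; done 9 June 2021 — timely.
Step 4 — 20 and 60 days from 9 June 2021 (when the record is requested) are 29 June 2021 and 8 August 2021 respectively; done 30 June 2021, which is between those dates.
Step 5 — counting 90 days from 30 June 2021 (when the brief is served on the agency) gives a deadline of 28 September 2021; 4 July 2021 is within that limit.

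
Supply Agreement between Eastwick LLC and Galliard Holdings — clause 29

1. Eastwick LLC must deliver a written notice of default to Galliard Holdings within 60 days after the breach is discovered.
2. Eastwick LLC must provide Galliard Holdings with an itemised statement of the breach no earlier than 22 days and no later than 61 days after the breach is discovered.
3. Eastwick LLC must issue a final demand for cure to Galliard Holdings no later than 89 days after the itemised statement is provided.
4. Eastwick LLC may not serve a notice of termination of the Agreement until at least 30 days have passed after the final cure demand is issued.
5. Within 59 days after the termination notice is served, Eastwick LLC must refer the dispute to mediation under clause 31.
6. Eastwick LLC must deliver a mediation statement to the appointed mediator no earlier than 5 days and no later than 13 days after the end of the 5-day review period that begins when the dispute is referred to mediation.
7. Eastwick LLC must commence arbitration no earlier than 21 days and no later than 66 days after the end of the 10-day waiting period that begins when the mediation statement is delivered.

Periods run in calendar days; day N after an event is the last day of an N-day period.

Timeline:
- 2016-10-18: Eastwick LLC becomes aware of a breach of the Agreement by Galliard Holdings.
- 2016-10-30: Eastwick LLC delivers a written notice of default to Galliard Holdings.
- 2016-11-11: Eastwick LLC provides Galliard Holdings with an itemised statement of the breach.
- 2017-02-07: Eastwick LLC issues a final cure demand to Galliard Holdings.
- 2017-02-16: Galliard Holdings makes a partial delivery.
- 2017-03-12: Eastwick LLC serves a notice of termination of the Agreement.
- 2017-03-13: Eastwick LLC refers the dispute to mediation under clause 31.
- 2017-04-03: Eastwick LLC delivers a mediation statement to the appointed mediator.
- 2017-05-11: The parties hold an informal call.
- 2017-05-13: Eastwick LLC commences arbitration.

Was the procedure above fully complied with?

No

(1) due by 2016-10-18 + 60 days = 2016-12-17; 2016-10-30 is within that limit.
(2) the permitted window runs from 2016-10-18 + 22 = 2016-11-09 to 2016-10-18 + 61 = 2016-12-18; done 2016-11-11, which is between those dates.
(3) due by 2016-11-11 + 89 days = 2017-02-08; completed 2017-02-07, before the deadline.
(4) permitted from 2017-02-07 + 30 days = 2017-03-09 onward; 2017-03-12 is on or after that date.
(5) due by 2017-03-12 + 59 days = 2017-05-10; 2017-03-13 is within that limit.
(6) the permitted window runs from 2017-03-18 + 5 = 2017-03-23 to 2017-03-18 + 13 = 2017-03-31; 2017-04-03 is 3 days past the end of the window.
The procedure was therefore not followed at step 6.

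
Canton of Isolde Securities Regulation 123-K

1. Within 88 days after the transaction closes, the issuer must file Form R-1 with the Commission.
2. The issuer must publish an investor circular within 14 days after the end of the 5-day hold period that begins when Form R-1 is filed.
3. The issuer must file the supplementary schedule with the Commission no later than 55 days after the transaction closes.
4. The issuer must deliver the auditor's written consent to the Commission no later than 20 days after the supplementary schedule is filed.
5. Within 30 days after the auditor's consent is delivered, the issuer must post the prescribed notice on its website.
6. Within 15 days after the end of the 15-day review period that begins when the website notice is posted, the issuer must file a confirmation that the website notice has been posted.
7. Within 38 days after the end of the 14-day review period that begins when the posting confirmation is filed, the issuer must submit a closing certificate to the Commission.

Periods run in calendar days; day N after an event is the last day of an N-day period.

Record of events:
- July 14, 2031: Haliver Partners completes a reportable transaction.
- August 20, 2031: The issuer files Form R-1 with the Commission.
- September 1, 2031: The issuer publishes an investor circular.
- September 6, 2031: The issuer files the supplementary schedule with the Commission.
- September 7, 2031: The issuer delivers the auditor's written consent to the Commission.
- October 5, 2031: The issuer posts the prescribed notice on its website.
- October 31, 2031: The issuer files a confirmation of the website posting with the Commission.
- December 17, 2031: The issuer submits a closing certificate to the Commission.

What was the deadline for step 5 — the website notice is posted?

October 7, 2031

Step 5 runs from September 7, 2031, when the auditor's consent is delivered. 30 days after September 7, 2031 is October 7, 2031.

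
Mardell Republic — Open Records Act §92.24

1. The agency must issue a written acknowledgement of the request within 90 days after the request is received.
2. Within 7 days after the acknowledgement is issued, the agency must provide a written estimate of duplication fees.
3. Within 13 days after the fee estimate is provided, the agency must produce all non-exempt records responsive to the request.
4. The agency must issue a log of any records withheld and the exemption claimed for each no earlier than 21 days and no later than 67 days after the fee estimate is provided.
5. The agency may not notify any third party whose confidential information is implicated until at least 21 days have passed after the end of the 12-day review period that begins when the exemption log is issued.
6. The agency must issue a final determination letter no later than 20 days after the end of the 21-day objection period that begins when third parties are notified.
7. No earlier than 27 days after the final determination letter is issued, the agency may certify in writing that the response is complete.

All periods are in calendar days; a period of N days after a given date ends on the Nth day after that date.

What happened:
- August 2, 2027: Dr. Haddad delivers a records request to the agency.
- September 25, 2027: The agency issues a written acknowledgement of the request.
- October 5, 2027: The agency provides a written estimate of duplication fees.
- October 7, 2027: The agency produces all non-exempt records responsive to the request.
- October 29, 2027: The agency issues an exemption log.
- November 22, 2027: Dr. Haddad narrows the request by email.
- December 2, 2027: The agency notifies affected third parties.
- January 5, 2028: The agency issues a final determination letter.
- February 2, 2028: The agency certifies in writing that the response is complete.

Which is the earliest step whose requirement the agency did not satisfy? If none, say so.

Step 2

(1) due by August 2, 2027 + 90 days = October 31, 2027; done September 25, 2027 — timely.
(2) due by September 25, 2027 + 7 days = October 2, 2027; done October 5, 2027 — 3 days late.
Later steps need not be reached.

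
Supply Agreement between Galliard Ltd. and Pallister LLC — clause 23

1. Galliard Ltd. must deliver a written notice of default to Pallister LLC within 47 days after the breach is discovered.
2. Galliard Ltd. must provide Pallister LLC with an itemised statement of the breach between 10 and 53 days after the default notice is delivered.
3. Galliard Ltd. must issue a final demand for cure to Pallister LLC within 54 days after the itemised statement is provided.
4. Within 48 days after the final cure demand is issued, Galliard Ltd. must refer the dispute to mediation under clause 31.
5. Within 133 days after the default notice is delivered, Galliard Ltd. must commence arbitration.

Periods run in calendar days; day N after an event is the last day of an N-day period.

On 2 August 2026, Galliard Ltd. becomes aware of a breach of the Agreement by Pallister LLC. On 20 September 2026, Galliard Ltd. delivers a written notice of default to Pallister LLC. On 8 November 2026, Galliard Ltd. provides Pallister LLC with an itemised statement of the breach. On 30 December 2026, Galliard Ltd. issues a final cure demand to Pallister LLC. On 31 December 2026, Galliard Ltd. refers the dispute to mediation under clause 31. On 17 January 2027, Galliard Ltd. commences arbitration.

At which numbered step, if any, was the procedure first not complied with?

Step 1

Step 1: 47 days after 2 August 2026 (when the breach is discovered) is 18 September 2026; 20 September 2026 misses that deadline by 2 days.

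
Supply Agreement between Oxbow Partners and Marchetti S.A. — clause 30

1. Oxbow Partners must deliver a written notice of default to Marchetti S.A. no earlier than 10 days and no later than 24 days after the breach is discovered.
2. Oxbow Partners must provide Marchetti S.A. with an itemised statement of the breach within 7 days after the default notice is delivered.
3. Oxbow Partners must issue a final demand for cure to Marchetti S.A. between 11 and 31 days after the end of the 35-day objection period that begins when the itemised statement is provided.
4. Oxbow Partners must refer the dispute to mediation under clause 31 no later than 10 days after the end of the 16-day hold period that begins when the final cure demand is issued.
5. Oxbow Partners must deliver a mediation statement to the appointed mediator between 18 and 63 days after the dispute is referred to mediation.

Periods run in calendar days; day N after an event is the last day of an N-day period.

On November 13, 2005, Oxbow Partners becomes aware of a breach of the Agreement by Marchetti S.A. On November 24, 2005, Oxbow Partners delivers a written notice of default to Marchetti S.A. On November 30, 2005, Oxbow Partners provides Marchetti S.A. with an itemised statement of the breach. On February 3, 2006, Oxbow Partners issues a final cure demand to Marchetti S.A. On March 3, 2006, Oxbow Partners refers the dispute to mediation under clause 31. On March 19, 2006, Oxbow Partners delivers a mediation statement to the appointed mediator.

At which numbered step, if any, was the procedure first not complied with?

Step 4

Step 1 — 10 and 24 days from November 13, 2005 (when the breach is discovered) are November 23, 2005 and December 7, 2005 respectively; done November 24, 2005, which is between those dates.
Step 2 — counting 7 days from November 24, 2005 (when the default notice is delivered) gives a deadline of December 1, 2005; done November 30, 2005 — timely.
Step 3 — 11 and 31 days from January 4, 2006 (end of the 35-day objection period, which began when the itemised statement is provided on November 30, 2005) are January 15, 2006 and February 4, 2006 respectively; done February 3, 2006, which is between those dates.
Step 4 — counting 10 days from February 19, 2006 (end of the 16-day hold period, which began when the final cure demand is issued on February 3, 2006) gives a deadline of March 1, 2006; done March 3, 2006 — 2 days late.
The analysis stops there.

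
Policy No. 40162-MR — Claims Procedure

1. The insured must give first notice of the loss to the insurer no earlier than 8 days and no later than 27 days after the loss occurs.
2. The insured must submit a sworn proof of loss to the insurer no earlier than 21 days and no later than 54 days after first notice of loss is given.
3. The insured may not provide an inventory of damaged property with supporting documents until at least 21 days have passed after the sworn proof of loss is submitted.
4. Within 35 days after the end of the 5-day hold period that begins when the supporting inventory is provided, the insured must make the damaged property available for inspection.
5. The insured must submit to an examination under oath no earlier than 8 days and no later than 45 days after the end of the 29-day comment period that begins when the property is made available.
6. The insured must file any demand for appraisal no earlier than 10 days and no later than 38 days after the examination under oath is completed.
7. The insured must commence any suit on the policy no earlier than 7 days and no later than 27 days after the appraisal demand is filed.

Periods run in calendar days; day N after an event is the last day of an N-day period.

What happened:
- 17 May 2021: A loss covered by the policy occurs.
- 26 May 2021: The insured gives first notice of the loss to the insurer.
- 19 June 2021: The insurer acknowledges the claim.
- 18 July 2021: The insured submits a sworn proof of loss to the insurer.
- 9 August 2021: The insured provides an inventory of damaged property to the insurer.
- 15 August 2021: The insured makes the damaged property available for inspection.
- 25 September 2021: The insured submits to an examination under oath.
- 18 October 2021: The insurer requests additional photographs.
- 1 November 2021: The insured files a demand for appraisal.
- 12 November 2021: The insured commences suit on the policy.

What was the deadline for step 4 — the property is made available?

The supporting inventory is provided on 9 August 2021; the 5-day hold period therefore ends 14 August 2021, and step 4 runs from that date. 35 days after 14 August 2021 is 18 September 2021.

18 September 2021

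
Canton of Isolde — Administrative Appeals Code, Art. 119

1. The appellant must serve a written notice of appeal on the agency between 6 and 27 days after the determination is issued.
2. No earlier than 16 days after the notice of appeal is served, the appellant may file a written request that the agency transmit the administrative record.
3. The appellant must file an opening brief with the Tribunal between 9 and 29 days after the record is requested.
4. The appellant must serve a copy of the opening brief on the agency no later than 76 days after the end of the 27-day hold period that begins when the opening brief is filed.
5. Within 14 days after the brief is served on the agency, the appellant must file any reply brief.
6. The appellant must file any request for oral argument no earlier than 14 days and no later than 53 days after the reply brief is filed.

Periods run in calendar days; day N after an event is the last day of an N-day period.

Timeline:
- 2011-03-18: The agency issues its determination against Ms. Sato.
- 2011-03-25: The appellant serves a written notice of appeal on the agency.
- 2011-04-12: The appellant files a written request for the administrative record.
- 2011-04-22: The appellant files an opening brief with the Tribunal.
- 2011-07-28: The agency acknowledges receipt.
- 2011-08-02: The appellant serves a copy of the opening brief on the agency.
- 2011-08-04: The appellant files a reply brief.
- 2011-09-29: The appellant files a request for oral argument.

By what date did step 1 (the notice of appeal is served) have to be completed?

Step 1 runs from 2011-03-18, when the determination is issued. The window is 6–27 days after 2011-03-18; it closes on 2011-04-14.

2011-04-14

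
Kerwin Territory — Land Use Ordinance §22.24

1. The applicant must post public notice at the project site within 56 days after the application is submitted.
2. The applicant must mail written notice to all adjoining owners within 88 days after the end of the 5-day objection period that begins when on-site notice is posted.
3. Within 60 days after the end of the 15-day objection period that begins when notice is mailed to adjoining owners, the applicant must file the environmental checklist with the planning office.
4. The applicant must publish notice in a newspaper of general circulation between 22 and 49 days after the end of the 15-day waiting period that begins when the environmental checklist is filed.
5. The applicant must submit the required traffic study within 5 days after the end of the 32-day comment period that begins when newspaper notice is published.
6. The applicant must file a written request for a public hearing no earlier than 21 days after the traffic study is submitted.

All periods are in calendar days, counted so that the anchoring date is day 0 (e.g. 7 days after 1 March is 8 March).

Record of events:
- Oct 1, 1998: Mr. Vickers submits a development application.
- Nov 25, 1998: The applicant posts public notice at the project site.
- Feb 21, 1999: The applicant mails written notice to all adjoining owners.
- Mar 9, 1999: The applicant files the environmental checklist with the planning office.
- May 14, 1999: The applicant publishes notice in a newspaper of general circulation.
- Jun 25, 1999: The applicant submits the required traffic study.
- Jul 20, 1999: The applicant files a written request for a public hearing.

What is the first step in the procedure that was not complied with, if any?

Step 1: 56 days after Oct 1, 1998 (when the application is submitted) is Nov 26, 1998; done Nov 25, 1998 — timely.
Step 2: 88 days after Nov 30, 1998 (end of the 5-day objection period, which began when on-site notice is posted on Nov 25, 1998) is Feb 26, 1999; done Feb 21, 1999 — timely.
Step 3: 60 days after Mar 8, 1999 (end of the 15-day objection period, which began when notice is mailed to adjoining owners on Feb 21, 1999) is May 7, 1999; Mar 9, 1999 is within that limit.
Step 4: the window is 22–49 days after Mar 24, 1999 (end of the 15-day waiting period, which began when the environmental checklist is filed on Mar 9, 1999), so Apr 15, 1999 through May 12, 1999; done May 14, 1999 — 2 days after the window closed.

Step 4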